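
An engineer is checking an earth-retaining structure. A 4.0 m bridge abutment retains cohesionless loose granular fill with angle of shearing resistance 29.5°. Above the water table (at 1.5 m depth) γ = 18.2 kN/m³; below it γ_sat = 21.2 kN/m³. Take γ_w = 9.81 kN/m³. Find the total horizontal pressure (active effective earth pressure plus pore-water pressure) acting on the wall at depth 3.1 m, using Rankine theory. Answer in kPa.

K_a = (1 − sin φ)/(1 + sin φ) = 0.3401.
γ' = 21.2 − 9.81 = 11.39 kN/m³.
Effective vertical stress at 3.1 m: σ'_v = 18.2×1.5 + 11.39×1.60 = 45.52 kPa.
σ'_h = K_a σ'_v = 0.3401 × 45.52 = 15.48 kPa; u = γ_w × 1.60 = 15.70 kPa.
Total σ_h = 15.48 + 15.70 = 31.18 kPa.

31.2 kPa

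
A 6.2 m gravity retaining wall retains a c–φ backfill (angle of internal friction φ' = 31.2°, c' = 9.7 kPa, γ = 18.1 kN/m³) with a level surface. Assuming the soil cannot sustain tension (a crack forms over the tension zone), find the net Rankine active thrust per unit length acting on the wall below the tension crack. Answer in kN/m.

53.1 kN/m

K_a = 0.3175; √K_a = 0.5635.
Tension-crack depth z_c = 2c/(γ√K_a) = 2×9.7/(18.1×0.5635) = 1.902 m.
σ_a at base = K_a γ H − 2c√K_a = 0.3175×18.1×6.2 − 2×9.7×0.5635 = 24.70 kPa.
P_a = ½ × 24.70 × (H − z_c) = 0.5×24.70×4.298 = 53.07 kN/m.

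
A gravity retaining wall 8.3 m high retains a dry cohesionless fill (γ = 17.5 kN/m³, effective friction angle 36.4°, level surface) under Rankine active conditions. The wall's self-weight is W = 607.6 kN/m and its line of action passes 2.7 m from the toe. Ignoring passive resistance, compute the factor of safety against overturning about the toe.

3.86

K_a = tan²(45° − 36.4°/2) = 0.2552.
P_a = ½K_aγH² = 0.5×0.2552×17.5×8.3² = 153.8 kN/m, acting at H/3 = 2.767 m above the base.
Overturning moment M_o = P_a × H/3 = 153.8 × 2.767 = 425.5.
Resisting moment M_r = W × 2.7 = 607.6 × 2.7 = 1641.
FS_overturning = M_r/M_o = 1641/425.5 = 3.855.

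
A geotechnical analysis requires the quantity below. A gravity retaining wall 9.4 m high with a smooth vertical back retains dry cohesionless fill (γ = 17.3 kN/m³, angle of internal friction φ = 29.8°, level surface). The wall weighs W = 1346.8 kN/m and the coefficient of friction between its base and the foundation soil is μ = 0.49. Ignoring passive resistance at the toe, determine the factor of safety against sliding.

K_a = tan²(45° − 29.8°/2) = 0.3360.
P_a = ½K_aγH² = 0.5×0.3360×17.3×9.4² = 256.8 kN/m, acting at H/3 = 3.133 m above the base.
FS_sliding = μW / P_a = 0.49×1346.8 / 256.8 = 2.570.

2.57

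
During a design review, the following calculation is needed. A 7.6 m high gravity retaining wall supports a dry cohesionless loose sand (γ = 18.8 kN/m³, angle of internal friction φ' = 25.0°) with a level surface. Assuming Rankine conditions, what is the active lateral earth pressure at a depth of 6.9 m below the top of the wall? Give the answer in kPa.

K_a = (1 − sin φ)/(1 + sin φ) = 0.4059.
σ_h = K_a γ z = 0.4059 × 18.8 × 6.9 = 52.65 kPa.

52.6 kPa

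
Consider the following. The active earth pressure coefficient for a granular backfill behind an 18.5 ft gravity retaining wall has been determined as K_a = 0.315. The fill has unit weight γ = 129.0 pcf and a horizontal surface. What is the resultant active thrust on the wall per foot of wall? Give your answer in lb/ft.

P = ½ K_a γ H² = 0.5 × 0.315 × 129.0 × 18.5² = 6954 lb/ft.

6950 lb/ft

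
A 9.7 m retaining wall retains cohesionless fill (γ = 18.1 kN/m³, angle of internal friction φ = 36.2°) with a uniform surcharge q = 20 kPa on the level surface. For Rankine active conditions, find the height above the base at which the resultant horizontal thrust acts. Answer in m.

K_a = 0.2574.
Triangular part P₁ = ½K_aγH² = 219.2 at H/3 = 3.233 m; rectangular part P₂ = K_a q H = 49.93 at H/2 = 4.850 m.
ȳ = (P₁·3.233 + P₂·4.850)/(P₁+P₂) = 3.533 m.

3.53 m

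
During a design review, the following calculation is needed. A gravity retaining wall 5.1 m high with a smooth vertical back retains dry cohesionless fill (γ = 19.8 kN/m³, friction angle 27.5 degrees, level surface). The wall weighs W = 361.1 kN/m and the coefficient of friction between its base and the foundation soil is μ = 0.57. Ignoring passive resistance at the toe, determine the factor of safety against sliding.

2.17

K_a = tan²(45° − 27.5°/2) = 0.3682.
P_a = ½K_aγH² = 0.5×0.3682×19.8×5.1² = 94.82 kN/m, acting at H/3 = 1.700 m above the base.
FS_sliding = μW / P_a = 0.57×361.1 / 94.82 = 2.171.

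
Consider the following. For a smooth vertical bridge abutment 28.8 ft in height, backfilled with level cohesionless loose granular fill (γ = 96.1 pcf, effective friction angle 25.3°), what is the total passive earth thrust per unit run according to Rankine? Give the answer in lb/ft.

99300 lb/ft

K_p = tan²(45° + φ/2) = 2.493.
P_p = ½ K_p γ H² = 0.5 × 2.493 × 96.1 × 28.8² = 99340 lb/ft.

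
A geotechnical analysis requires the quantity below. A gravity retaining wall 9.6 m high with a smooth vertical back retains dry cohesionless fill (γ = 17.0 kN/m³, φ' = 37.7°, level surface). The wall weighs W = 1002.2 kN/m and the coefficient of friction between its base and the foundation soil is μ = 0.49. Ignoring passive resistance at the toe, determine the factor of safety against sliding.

K_a = tan²(45° − 37.7°/2) = 0.2411.
P_a = ½K_aγH² = 0.5×0.2411×17.0×9.6² = 188.8 kN/m, acting at H/3 = 3.200 m above the base.
FS_sliding = μW / P_a = 0.49×1002.2 / 188.8 = 2.601.

2.60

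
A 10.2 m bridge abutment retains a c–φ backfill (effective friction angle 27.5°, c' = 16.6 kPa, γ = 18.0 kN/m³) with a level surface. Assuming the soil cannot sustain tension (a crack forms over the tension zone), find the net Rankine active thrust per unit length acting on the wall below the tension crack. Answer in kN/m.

K_a = 0.3682; √K_a = 0.6068.
Tension-crack depth z_c = 2c/(γ√K_a) = 2×16.6/(18.0×0.6068) = 3.040 m.
σ_a at base = K_a γ H − 2c√K_a = 0.3682×18.0×10.2 − 2×16.6×0.6068 = 47.46 kPa.
P_a = ½ × 47.46 × (H − z_c) = 0.5×47.46×7.160 = 169.9 kN/m.

170 kN/m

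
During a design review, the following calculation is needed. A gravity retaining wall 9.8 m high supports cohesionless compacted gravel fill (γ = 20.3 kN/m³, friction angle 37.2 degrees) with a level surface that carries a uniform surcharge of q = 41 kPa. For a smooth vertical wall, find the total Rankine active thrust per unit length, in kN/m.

339 kN/m

K_a = tan²(45° − φ/2) = 0.2464.
Soil triangle: ½ K_a γ H² = 0.5×0.2464×20.3×9.8² = 240.2 kN/m.
Surcharge rectangle: K_a q H = 0.2464×41×9.8 = 99.01 kN/m.
Total = 240.2 + 99.01 = 339.2 kN/m.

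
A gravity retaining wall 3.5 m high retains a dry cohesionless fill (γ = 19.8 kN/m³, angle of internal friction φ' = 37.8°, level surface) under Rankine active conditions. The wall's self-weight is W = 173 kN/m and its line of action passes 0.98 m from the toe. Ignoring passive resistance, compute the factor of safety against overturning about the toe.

4.99

K_a = tan²(45° − 37.8°/2) = 0.2400.
P_a = ½K_aγH² = 0.5×0.2400×19.8×3.5² = 29.11 kN/m, acting at H/3 = 1.167 m above the base.
Overturning moment M_o = P_a × H/3 = 29.11 × 1.167 = 33.96.
Resisting moment M_r = W × 0.98 = 173 × 0.98 = 169.5.
FS_overturning = M_r/M_o = 169.5/33.96 = 4.993.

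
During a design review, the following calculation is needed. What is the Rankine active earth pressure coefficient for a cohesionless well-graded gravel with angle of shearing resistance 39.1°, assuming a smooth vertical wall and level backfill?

0.226

K_a = (1 − sin φ)/(1 + sin φ) = (1 − sin 39.1°)/(1 + sin 39.1°) = 0.2265.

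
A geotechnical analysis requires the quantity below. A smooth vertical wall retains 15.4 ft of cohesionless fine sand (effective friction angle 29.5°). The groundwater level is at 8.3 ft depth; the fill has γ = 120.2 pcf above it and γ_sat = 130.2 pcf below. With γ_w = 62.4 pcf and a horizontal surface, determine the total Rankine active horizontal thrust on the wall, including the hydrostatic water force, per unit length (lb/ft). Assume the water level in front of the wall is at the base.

K_a = tan²(45° − φ/2) = 0.3401.
γ' = 130.2 − 62.4 = 67.80 pcf. Depth below WT = 7.1 ft.
σ'_h at WT = K_a γ d_w = 339.3 psf; at base = 339.3 + K_a γ' × 7.1 = 503.0 psf.
P₁ (0–8.3 ft) = ½×339.3×8.3 = 1408. P₂ (8.3–15.4 ft) = ½(339.3+503.0)×7.1 = 2990.
P_w = ½ γ_w h₂² = 0.5×62.4×7.1² = 1573. Total = 1408+2990+1573 = 5971 lb/ft.

5970 lb/ft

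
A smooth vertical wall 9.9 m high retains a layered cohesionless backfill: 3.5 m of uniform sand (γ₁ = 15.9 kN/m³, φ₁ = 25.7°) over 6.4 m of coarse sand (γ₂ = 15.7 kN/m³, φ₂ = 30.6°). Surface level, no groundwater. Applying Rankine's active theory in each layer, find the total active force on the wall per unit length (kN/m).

259 kN/m

K_a1 = tan²(45°−25.7°/2) = 0.3950; K_a2 = tan²(45°−30.6°/2) = 0.3253.
Layer 1: σ at base = K_a1 γ₁ h₁ = 21.98 kPa; P₁ = ½×21.98×3.5 = 38.47.
Layer 2: σ_v at top = γ₁h₁ = 55.65; σ_h top = K_a2×55.65 = 18.11; σ_h base = K_a2×(55.65+15.7×6.4) = 50.80.
P₂ = ½(18.11+50.80)×6.4 = 220.5. Total P_a = 38.47+220.5 = 259.0 kN/m.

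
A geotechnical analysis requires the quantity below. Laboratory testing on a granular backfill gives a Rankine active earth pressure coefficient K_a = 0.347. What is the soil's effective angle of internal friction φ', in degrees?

29.0°

K_a = tan²(45° − φ/2) ⇒ 45° − φ/2 = arctan(√0.347) = 30.50°.
φ = 2(45° − 30.50°) = 29.00°.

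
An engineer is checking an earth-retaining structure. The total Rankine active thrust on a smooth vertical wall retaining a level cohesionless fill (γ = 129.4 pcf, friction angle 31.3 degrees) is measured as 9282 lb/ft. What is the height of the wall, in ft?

K_a = 0.3162. P_a = ½ K_a γ H² ⇒ H = √(2P_a/(K_a γ)).
H = √(2×9282/(0.3162×129.4)) = 21.30 ft.

21.3 ft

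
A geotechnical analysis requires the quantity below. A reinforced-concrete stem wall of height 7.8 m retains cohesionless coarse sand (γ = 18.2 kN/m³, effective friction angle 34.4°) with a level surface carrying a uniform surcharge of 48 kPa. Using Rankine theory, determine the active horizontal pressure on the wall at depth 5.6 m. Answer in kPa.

K_a = (1 − sin φ)/(1 + sin φ) = 0.2780.
σ_v = γz + q = 18.2 × 5.6 + 48 = 149.9 kPa.
σ_h = K_a σ_v = 0.2780 × 149.9 = 41.68 kPa.

41.7 kPa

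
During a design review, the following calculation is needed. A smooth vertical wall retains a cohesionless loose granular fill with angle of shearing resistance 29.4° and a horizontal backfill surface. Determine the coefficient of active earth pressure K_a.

K_a = (1 − sin φ)/(1 + sin φ) = (1 − sin 29.4°)/(1 + sin 29.4°) = 0.3415.

0.341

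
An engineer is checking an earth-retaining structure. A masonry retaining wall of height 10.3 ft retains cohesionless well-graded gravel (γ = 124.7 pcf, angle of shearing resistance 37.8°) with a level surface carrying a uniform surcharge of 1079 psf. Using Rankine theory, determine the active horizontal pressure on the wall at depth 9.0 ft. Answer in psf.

528 psf

K_a = (1 − sin φ)/(1 + sin φ) = 0.2400.
σ_v = γz + q = 124.7 × 9.0 + 1079 = 2201 psf.
σ_h = K_a σ_v = 0.2400 × 2201 = 528.3 psf.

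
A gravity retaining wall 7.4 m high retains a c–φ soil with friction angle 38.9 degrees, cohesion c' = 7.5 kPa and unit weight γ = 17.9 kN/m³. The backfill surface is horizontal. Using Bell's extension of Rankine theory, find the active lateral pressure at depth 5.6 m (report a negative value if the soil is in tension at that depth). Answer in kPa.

K_a = (1 − sin φ)/(1 + sin φ) = 0.2285.
σ_a = K_a γ z − 2c√K_a = 0.2285×17.9×5.6 − 2×7.5×0.4780 = 15.74 kPa.

15.7 kPa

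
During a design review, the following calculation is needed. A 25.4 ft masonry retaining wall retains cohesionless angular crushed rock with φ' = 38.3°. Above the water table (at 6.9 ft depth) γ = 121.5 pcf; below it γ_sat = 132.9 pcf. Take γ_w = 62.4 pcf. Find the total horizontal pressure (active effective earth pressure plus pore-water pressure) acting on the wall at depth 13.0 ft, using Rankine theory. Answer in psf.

678 psf

K_a = (1 − sin φ)/(1 + sin φ) = 0.2347.
γ' = 132.9 − 62.4 = 70.50 pcf.
Effective vertical stress at 13.0 ft: σ'_v = 121.5×6.9 + 70.50×6.10 = 1268 psf.
σ'_h = K_a σ'_v = 0.2347 × 1268 = 297.7 psf; u = γ_w × 6.10 = 380.6 psf.
Total σ_h = 297.7 + 380.6 = 678.4 psf.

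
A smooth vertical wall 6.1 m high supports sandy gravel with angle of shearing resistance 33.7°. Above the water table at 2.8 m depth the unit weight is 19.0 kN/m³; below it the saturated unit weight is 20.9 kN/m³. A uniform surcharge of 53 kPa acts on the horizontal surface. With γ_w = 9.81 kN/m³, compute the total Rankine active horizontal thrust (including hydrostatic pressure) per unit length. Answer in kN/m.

K_a = tan²(45° − φ/2) = 0.2863.
γ' = 20.9 − 9.81 = 11.09 kN/m³. h₂ = H − d_w = 3.3 m.
σ'_h: at surface K_a·q = 15.17; at WT K_a(q+γd_w) = 30.41; at base K_a(q+γd_w+γ'h₂) = 40.88 kPa.
P₁ = ½(15.17+30.41)×2.8 = 63.81; P₂ = ½(30.41+40.88)×3.3 = 117.6; P_w = ½γ_w h₂² = 53.42.
Total = 63.81+117.6+53.42 = 234.9 kN/m.

235 kN/m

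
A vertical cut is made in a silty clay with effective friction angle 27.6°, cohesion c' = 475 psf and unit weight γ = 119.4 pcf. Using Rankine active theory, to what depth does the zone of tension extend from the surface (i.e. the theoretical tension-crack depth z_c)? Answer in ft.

13.1 ft

K_a = tan²(45° − 27.6°/2) = 0.3668; √K_a = 0.6056.
The active pressure is zero where K_a γ z = 2c√K_a, so z_c = 2c/(γ√K_a) = 2×475/(119.4×0.6056) = 13.14 ft.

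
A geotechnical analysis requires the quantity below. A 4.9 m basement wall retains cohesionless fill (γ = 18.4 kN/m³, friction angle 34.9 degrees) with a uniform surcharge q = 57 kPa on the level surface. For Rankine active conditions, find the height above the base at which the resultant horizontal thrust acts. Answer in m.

K_a = 0.2721.
Triangular part P₁ = ½K_aγH² = 60.12 at H/3 = 1.633 m; rectangular part P₂ = K_a q H = 76.01 at H/2 = 2.450 m.
ȳ = (P₁·1.633 + P₂·2.450)/(P₁+P₂) = 2.089 m.

2.09 m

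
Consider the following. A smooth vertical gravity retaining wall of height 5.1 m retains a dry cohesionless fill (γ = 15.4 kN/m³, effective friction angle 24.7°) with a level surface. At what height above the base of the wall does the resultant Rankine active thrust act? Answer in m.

1.70 m

K_a = 0.4106.
The pressure distribution is triangular, so the resultant acts at H/3 above the base = 5.1/3 = 1.700 m.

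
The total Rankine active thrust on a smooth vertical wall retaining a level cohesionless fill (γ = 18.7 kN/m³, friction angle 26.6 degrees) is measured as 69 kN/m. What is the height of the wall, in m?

4.40 m

K_a = 0.3814. P_a = ½ K_a γ H² ⇒ H = √(2P_a/(K_a γ)).
H = √(2×69/(0.3814×18.7)) = 4.398 m.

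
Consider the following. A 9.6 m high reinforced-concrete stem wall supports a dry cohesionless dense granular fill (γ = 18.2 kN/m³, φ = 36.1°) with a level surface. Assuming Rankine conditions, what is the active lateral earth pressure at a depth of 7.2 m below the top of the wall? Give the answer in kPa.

33.9 kPa

K_a = (1 − sin φ)/(1 + sin φ) = 0.2585.
σ_h = K_a γ z = 0.2585 × 18.2 × 7.2 = 33.87 kPa.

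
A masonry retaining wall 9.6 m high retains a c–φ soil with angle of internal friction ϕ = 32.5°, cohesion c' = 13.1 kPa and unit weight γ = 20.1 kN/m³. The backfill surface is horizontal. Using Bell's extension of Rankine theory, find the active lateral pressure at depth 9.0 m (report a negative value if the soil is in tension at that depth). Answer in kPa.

40.1 kPa

K_a = (1 − sin φ)/(1 + sin φ) = 0.3010.
σ_a = K_a γ z − 2c√K_a = 0.3010×20.1×9.0 − 2×13.1×0.5486 = 40.07 kPa.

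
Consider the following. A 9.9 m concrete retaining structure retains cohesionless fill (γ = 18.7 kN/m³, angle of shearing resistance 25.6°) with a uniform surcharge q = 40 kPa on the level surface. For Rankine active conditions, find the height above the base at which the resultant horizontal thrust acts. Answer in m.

3.80 m

K_a = 0.3966.
Triangular part P₁ = ½K_aγH² = 363.4 at H/3 = 3.300 m; rectangular part P₂ = K_a q H = 157.0 at H/2 = 4.950 m.
ȳ = (P₁·3.300 + P₂·4.950)/(P₁+P₂) = 3.798 m.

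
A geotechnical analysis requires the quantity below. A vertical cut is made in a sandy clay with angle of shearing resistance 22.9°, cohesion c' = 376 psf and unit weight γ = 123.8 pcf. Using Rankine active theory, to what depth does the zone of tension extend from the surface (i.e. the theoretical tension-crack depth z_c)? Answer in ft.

9.16 ft

K_a = tan²(45° − 22.9°/2) = 0.4398; √K_a = 0.6631.
The active pressure is zero where K_a γ z = 2c√K_a, so z_c = 2c/(γ√K_a) = 2×376/(123.8×0.6631) = 9.160 ft.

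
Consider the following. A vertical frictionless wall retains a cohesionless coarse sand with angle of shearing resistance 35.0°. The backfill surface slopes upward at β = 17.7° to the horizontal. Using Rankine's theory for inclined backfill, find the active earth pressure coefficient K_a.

K_a = cos β · (cos β − √(cos²β − cos²φ)) / (cos β + √(cos²β − cos²φ)).
cos β = 0.9527, cos φ = 0.8192, √(cos²β − cos²φ) = 0.4864.
K_a = 0.9527 × (0.9527 − 0.4864)/(0.9527 + 0.4864) = 0.3087.

0.309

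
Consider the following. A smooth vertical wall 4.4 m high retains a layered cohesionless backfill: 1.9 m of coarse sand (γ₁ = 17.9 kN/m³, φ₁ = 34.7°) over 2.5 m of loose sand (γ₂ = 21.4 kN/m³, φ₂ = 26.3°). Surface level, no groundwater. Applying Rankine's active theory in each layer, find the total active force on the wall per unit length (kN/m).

67.5 kN/m

K_a1 = tan²(45°−34.7°/2) = 0.2745; K_a2 = tan²(45°−26.3°/2) = 0.3859.
Layer 1: σ at base = K_a1 γ₁ h₁ = 9.335 kPa; P₁ = ½×9.335×1.9 = 8.868.
Layer 2: σ_v at top = γ₁h₁ = 34.01; σ_h top = K_a2×34.01 = 13.13; σ_h base = K_a2×(34.01+21.4×2.5) = 33.77.
P₂ = ½(13.13+33.77)×2.5 = 58.62. Total P_a = 8.868+58.62 = 67.49 kN/m.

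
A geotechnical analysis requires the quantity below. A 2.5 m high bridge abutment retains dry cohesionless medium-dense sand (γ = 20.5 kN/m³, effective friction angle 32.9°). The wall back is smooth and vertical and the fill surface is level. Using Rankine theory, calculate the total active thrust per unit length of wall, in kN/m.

19.0 kN/m

K_a = tan²(45° − φ/2) = 0.2960.
P_a = ½ K_a γ H² = 0.5 × 0.2960 × 20.5 × 2.5² = 18.96 kN/m.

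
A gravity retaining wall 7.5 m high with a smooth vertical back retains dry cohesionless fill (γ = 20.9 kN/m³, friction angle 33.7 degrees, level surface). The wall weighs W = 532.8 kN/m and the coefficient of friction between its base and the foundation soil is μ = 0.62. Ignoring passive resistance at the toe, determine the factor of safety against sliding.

1.96

K_a = tan²(45° − 33.7°/2) = 0.2863.
P_a = ½K_aγH² = 0.5×0.2863×20.9×7.5² = 168.3 kN/m, acting at H/3 = 2.500 m above the base.
FS_sliding = μW / P_a = 0.62×532.8 / 168.3 = 1.963.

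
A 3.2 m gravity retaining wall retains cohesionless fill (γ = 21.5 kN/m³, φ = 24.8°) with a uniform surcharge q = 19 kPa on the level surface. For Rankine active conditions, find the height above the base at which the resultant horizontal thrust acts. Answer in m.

1.26 m

K_a = 0.4090.
Triangular part P₁ = ½K_aγH² = 45.02 at H/3 = 1.067 m; rectangular part P₂ = K_a q H = 24.87 at H/2 = 1.600 m.
ȳ = (P₁·1.067 + P₂·1.600)/(P₁+P₂) = 1.256 m.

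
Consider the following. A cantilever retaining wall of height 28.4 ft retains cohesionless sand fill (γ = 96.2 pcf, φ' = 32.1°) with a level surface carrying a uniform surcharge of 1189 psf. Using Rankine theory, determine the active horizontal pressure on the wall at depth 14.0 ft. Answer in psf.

K_a = (1 − sin φ)/(1 + sin φ) = 0.3060.
σ_v = γz + q = 96.2 × 14.0 + 1189 = 2536 psf.
σ_h = K_a σ_v = 0.3060 × 2536 = 775.9 psf.

776 psf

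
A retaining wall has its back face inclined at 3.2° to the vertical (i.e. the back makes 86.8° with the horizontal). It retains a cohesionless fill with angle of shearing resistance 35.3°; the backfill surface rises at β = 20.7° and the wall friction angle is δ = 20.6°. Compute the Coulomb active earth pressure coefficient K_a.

0.355

K_a = sin²(α+φ) / [sin²α · sin(α−δ) · (1 + √{sin(φ+δ)sin(φ−β) / (sin(α−δ)sin(α+β))})²].
With α = 86.8°, φ = 35.3°, δ = 20.6°, β = 20.7°: K_a = 0.3548.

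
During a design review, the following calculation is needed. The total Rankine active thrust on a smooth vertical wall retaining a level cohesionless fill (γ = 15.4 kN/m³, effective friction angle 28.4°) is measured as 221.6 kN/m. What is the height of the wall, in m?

9.00 m

K_a = 0.3554. P_a = ½ K_a γ H² ⇒ H = √(2P_a/(K_a γ)).
H = √(2×221.6/(0.3554×15.4)) = 8.999 m.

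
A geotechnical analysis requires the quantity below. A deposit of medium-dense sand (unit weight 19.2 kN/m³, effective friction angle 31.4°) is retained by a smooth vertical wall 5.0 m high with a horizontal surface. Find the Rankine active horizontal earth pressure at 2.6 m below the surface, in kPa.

K_a = (1 − sin φ)/(1 + sin φ) = 0.3149.
σ_h = K_a γ z = 0.3149 × 19.2 × 2.6 = 15.72 kPa.

15.7 kPa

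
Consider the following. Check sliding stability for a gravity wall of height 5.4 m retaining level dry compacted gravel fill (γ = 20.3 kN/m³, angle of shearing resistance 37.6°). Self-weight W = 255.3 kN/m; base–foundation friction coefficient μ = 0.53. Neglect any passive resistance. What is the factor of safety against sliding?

K_a = tan²(45° − 37.6°/2) = 0.2421.
P_a = ½K_aγH² = 0.5×0.2421×20.3×5.4² = 71.66 kN/m, acting at H/3 = 1.800 m above the base.
FS_sliding = μW / P_a = 0.53×255.3 / 71.66 = 1.888.

1.89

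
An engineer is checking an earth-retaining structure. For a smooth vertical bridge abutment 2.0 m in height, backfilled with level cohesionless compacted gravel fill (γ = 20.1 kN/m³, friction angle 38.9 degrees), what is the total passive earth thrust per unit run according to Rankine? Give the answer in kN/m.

K_p = tan²(45° + φ/2) = 4.376.
P_p = ½ K_p γ H² = 0.5 × 4.376 × 20.1 × 2.0² = 175.9 kN/m.

176 kN/m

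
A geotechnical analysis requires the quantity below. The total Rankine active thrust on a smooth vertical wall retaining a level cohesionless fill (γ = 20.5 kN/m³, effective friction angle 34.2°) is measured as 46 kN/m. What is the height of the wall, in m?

4.00 m

K_a = 0.2803. P_a = ½ K_a γ H² ⇒ H = √(2P_a/(K_a γ)).
H = √(2×46/(0.2803×20.5)) = 4.001 m.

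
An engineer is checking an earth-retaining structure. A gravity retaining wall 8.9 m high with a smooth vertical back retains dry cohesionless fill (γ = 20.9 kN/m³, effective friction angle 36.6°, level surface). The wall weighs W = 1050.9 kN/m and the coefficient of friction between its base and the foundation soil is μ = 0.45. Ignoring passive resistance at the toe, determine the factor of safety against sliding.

2.26

K_a = tan²(45° − 36.6°/2) = 0.2530.
P_a = ½K_aγH² = 0.5×0.2530×20.9×8.9² = 209.4 kN/m, acting at H/3 = 2.967 m above the base.
FS_sliding = μW / P_a = 0.45×1050.9 / 209.4 = 2.259.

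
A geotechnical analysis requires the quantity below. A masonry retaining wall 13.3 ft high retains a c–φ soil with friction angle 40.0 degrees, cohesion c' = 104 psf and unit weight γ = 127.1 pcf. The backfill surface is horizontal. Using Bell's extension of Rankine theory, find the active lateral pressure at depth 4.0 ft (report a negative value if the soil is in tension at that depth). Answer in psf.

K_a = (1 − sin φ)/(1 + sin φ) = 0.2174.
σ_a = K_a γ z − 2c√K_a = 0.2174×127.1×4.0 − 2×104×0.4663 = 13.56 psf.

13.6 psf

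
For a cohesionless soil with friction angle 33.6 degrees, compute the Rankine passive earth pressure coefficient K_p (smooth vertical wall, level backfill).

3.48

K_p = (1 + sin φ)/(1 − sin φ) = tan²(45° + 33.6°/2) = 3.478.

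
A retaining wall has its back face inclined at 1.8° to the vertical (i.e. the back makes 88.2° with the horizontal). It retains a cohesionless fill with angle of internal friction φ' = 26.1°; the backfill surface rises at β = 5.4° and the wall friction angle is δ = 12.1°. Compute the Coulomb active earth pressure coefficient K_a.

K_a = sin²(α+φ) / [sin²α · sin(α−δ) · (1 + √{sin(φ+δ)sin(φ−β) / (sin(α−δ)sin(α+β))})²].
With α = 88.2°, φ = 26.1°, δ = 12.1°, β = 5.4°: K_a = 0.3937.

0.394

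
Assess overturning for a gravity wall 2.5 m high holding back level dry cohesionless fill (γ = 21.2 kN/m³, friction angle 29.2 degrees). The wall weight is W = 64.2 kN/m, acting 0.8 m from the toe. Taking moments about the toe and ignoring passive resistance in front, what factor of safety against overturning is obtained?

K_a = tan²(45° − 29.2°/2) = 0.3442.
P_a = ½K_aγH² = 0.5×0.3442×21.2×2.5² = 22.80 kN/m, acting at H/3 = 0.8333 m above the base.
Overturning moment M_o = P_a × H/3 = 22.80 × 0.8333 = 19.00.
Resisting moment M_r = W × 0.8 = 64.2 × 0.8 = 51.36.
FS_overturning = M_r/M_o = 51.36/19.00 = 2.703.

2.70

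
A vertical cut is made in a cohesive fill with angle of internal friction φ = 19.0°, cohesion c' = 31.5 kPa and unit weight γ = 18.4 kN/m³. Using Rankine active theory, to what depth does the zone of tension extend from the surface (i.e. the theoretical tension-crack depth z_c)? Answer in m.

4.80 m

K_a = tan²(45° − 19.0°/2) = 0.5088; √K_a = 0.7133.
The active pressure is zero where K_a γ z = 2c√K_a, so z_c = 2c/(γ√K_a) = 2×31.5/(18.4×0.7133) = 4.800 m.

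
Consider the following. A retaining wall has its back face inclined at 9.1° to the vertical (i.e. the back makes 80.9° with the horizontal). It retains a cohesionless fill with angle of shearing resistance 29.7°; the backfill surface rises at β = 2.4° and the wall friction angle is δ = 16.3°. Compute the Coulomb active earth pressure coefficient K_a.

0.386

K_a = sin²(α+φ) / [sin²α · sin(α−δ) · (1 + √{sin(φ+δ)sin(φ−β) / (sin(α−δ)sin(α+β))})²].
With α = 80.9°, φ = 29.7°, δ = 16.3°, β = 2.4°: K_a = 0.3855.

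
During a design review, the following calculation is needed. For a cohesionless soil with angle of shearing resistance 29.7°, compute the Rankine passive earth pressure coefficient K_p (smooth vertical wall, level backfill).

2.96

K_p = (1 + sin φ)/(1 − sin φ) = tan²(45° + 29.7°/2) = 2.964.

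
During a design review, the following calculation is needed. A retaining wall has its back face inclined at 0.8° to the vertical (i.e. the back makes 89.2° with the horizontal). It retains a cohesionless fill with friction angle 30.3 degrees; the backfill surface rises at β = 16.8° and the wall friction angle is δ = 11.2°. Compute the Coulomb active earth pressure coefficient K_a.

0.392

K_a = sin²(α+φ) / [sin²α · sin(α−δ) · (1 + √{sin(φ+δ)sin(φ−β) / (sin(α−δ)sin(α+β))})²].
With α = 89.2°, φ = 30.3°, δ = 11.2°, β = 16.8°: K_a = 0.3921.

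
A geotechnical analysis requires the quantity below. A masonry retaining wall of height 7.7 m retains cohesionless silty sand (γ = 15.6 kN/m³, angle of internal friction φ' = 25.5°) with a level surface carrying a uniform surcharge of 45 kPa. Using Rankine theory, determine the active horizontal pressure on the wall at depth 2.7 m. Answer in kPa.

K_a = (1 − sin φ)/(1 + sin φ) = 0.3981.
σ_v = γz + q = 15.6 × 2.7 + 45 = 87.12 kPa.
σ_h = K_a σ_v = 0.3981 × 87.12 = 34.68 kPa.

34.7 kPa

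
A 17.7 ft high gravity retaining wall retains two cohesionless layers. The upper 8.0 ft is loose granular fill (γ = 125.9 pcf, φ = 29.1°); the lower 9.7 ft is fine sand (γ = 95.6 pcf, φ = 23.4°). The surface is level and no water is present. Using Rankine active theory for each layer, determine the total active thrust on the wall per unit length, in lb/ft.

7550 lb/ft

K_a1 = tan²(45°−29.1°/2) = 0.3456; K_a2 = tan²(45°−23.4°/2) = 0.4315.
Layer 1: σ at base = K_a1 γ₁ h₁ = 348.1 psf; P₁ = ½×348.1×8.0 = 1392.
Layer 2: σ_v at top = γ₁h₁ = 1007; σ_h top = K_a2×1007 = 434.6; σ_h base = K_a2×(1007+95.6×9.7) = 834.7.
P₂ = ½(434.6+834.7)×9.7 = 6156. Total P_a = 1392+6156 = 7549 lb/ft.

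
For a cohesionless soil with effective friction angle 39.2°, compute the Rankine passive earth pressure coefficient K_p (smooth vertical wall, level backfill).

K_p = (1 + sin φ)/(1 − sin φ) = tan²(45° + 39.2°/2) = 4.435.

4.44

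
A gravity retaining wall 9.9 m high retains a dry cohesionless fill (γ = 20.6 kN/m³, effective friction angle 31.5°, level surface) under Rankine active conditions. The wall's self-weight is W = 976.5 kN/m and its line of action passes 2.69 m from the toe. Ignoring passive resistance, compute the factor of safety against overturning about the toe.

2.51

K_a = tan²(45° − 31.5°/2) = 0.3136.
P_a = ½K_aγH² = 0.5×0.3136×20.6×9.9² = 316.6 kN/m, acting at H/3 = 3.300 m above the base.
Overturning moment M_o = P_a × H/3 = 316.6 × 3.300 = 1045.
Resisting moment M_r = W × 2.69 = 976.5 × 2.69 = 2627.
FS_overturning = M_r/M_o = 2627/1045 = 2.514.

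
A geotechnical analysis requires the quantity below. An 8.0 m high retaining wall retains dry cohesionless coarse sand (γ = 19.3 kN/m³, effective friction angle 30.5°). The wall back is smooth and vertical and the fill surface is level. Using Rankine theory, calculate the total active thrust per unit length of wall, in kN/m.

K_a = tan²(45° − φ/2) = 0.3267.
P_a = ½ K_a γ H² = 0.5 × 0.3267 × 19.3 × 8.0² = 201.7 kN/m.

202 kN/m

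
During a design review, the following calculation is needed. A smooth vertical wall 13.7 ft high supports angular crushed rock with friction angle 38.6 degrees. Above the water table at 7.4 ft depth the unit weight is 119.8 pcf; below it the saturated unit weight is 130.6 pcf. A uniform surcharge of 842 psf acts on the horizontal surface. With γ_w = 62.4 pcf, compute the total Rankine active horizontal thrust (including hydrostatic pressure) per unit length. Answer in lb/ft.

6280 lb/ft

K_a = tan²(45° − φ/2) = 0.2316.
γ' = 130.6 − 62.4 = 68.20 pcf. h₂ = H − d_w = 6.3 ft.
σ'_h: at surface K_a·q = 195.0; at WT K_a(q+γd_w) = 400.4; at base K_a(q+γd_w+γ'h₂) = 499.9 psf.
P₁ = ½(195.0+400.4)×7.4 = 2203; P₂ = ½(400.4+499.9)×6.3 = 2836; P_w = ½γ_w h₂² = 1238.
Total = 2203+2836+1238 = 6277 lb/ft.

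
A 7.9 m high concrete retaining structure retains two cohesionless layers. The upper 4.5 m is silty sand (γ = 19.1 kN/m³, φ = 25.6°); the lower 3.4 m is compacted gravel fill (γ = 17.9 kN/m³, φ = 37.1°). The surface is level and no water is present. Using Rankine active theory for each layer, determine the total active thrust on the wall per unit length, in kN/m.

K_a1 = tan²(45°−25.6°/2) = 0.3966; K_a2 = tan²(45°−37.1°/2) = 0.2475.
Layer 1: σ at base = K_a1 γ₁ h₁ = 34.08 kPa; P₁ = ½×34.08×4.5 = 76.69.
Layer 2: σ_v at top = γ₁h₁ = 85.95; σ_h top = K_a2×85.95 = 21.27; σ_h base = K_a2×(85.95+17.9×3.4) = 36.34.
P₂ = ½(21.27+36.34)×3.4 = 97.93. Total P_a = 76.69+97.93 = 174.6 kN/m.

175 kN/m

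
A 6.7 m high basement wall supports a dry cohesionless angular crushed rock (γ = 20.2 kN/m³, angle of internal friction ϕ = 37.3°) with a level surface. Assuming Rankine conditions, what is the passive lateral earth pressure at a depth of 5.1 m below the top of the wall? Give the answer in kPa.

420 kPa

K_p = (1 + sin φ)/(1 − sin φ) = 4.076.
σ_h = K_p γ z = 4.076 × 20.2 × 5.1 = 419.9 kPa.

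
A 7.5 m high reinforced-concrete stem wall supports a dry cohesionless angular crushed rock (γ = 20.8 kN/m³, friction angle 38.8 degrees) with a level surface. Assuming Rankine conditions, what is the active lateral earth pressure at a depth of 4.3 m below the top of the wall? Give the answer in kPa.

K_a = (1 − sin φ)/(1 + sin φ) = 0.2296.
σ_h = K_a γ z = 0.2296 × 20.8 × 4.3 = 20.53 kPa.

20.5 kPa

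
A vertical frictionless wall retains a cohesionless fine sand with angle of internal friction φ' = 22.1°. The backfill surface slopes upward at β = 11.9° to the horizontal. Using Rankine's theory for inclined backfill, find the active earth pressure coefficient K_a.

K_a = cos β · (cos β − √(cos²β − cos²φ)) / (cos β + √(cos²β − cos²φ)).
cos β = 0.9785, cos φ = 0.9265, √(cos²β − cos²φ) = 0.3147.
K_a = 0.9785 × (0.9785 − 0.3147)/(0.9785 + 0.3147) = 0.5023.

0.502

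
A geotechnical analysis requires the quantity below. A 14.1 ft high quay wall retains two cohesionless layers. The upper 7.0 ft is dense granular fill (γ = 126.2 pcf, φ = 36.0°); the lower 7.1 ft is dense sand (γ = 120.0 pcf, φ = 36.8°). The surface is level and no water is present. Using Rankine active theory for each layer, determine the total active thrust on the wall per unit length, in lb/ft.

K_a1 = tan²(45°−36.0°/2) = 0.2596; K_a2 = tan²(45°−36.8°/2) = 0.2508.
Layer 1: σ at base = K_a1 γ₁ h₁ = 229.3 psf; P₁ = ½×229.3×7.0 = 802.7.
Layer 2: σ_v at top = γ₁h₁ = 883.4; σ_h top = K_a2×883.4 = 221.5; σ_h base = K_a2×(883.4+120.0×7.1) = 435.2.
P₂ = ½(221.5+435.2)×7.1 = 2331. Total P_a = 802.7+2331 = 3134 lb/ft.

3130 lb/ft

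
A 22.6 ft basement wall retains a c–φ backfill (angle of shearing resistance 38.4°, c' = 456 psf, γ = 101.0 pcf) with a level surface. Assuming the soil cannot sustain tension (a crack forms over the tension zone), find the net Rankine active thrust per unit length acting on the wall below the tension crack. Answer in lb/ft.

181 lb/ft

K_a = 0.2337; √K_a = 0.4834.
Tension-crack depth z_c = 2c/(γ√K_a) = 2×456/(101.0×0.4834) = 18.68 ft.
σ_a at base = K_a γ H − 2c√K_a = 0.2337×101.0×22.6 − 2×456×0.4834 = 92.55 psf.
P_a = ½ × 92.55 × (H − z_c) = 0.5×92.55×3.921 = 181.5 lb/ft.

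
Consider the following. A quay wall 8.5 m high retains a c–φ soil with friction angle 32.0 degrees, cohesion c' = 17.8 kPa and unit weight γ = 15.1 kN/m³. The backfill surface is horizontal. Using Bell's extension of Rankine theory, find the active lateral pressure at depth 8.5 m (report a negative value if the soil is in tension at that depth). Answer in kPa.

K_a = (1 − sin φ)/(1 + sin φ) = 0.3073.
σ_a = K_a γ z − 2c√K_a = 0.3073×15.1×8.5 − 2×17.8×0.5543 = 19.70 kPa.

19.7 kPa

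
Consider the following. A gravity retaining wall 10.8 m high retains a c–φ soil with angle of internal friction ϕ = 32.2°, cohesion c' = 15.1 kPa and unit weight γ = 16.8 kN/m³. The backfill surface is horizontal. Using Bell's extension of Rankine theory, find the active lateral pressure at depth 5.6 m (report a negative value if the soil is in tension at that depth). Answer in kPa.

12.0 kPa

K_a = (1 − sin φ)/(1 + sin φ) = 0.3047.
σ_a = K_a γ z − 2c√K_a = 0.3047×16.8×5.6 − 2×15.1×0.5520 = 12.00 kPa.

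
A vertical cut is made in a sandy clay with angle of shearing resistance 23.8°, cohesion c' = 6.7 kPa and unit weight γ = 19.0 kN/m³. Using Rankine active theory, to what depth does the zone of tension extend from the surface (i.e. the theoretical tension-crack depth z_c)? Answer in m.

1.08 m

K_a = tan²(45° − 23.8°/2) = 0.4250; √K_a = 0.6519.
The active pressure is zero where K_a γ z = 2c√K_a, so z_c = 2c/(γ√K_a) = 2×6.7/(19.0×0.6519) = 1.082 m.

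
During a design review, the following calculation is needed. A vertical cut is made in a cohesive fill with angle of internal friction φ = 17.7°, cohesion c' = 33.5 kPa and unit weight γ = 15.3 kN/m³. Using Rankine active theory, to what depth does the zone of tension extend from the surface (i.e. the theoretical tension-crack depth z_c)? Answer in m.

K_a = tan²(45° − 17.7°/2) = 0.5337; √K_a = 0.7306.
The active pressure is zero where K_a γ z = 2c√K_a, so z_c = 2c/(γ√K_a) = 2×33.5/(15.3×0.7306) = 5.994 m.

5.99 m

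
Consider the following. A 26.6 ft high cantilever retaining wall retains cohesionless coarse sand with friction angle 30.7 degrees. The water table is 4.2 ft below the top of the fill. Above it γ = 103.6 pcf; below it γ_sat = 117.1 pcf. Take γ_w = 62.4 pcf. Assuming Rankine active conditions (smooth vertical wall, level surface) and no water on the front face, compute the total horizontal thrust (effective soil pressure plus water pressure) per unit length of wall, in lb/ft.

23600 lb/ft

K_a = tan²(45° − φ/2) = 0.3240.
γ' = 117.1 − 62.4 = 54.70 pcf. Depth below WT = 22.4 ft.
σ'_h at WT = K_a γ d_w = 141.0 psf; at base = 141.0 + K_a γ' × 22.4 = 538.0 psf.
P₁ (0–4.2 ft) = ½×141.0×4.2 = 296.1. P₂ (4.2–26.6 ft) = ½(141.0+538.0)×22.4 = 7605.
P_w = ½ γ_w h₂² = 0.5×62.4×22.4² = 15650. Total = 296.1+7605+15650 = 23560 lb/ft.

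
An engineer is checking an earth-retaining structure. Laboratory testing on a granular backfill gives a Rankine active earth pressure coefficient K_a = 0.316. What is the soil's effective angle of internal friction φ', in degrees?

31.3°

K_a = tan²(45° − φ/2) ⇒ 45° − φ/2 = arctan(√0.316) = 29.34°.
φ = 2(45° − 29.34°) = 31.32°.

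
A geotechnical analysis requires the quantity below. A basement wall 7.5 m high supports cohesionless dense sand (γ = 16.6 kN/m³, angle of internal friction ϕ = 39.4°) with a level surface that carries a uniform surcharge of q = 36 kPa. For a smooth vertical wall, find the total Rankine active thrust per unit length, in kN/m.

K_a = tan²(45° − φ/2) = 0.2234.
Soil triangle: ½ K_a γ H² = 0.5×0.2234×16.6×7.5² = 104.3 kN/m.
Surcharge rectangle: K_a q H = 0.2234×36×7.5 = 60.33 kN/m.
Total = 104.3 + 60.33 = 164.6 kN/m.

165 kN/m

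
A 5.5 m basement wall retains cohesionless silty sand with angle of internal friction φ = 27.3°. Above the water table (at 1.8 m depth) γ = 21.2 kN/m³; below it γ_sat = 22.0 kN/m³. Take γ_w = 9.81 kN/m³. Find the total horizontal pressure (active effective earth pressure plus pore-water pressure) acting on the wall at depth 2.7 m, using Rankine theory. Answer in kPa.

K_a = (1 − sin φ)/(1 + sin φ) = 0.3711.
γ' = 22.0 − 9.81 = 12.19 kN/m³.
Effective vertical stress at 2.7 m: σ'_v = 21.2×1.8 + 12.19×0.900 = 49.13 kPa.
σ'_h = K_a σ'_v = 0.3711 × 49.13 = 18.23 kPa; u = γ_w × 0.900 = 8.829 kPa.
Total σ_h = 18.23 + 8.829 = 27.06 kPa.

27.1 kPa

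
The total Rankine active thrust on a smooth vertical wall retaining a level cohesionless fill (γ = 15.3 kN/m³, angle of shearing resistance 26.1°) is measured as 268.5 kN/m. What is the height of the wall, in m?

9.50 m

K_a = 0.3889. P_a = ½ K_a γ H² ⇒ H = √(2P_a/(K_a γ)).
H = √(2×268.5/(0.3889×15.3)) = 9.499 m.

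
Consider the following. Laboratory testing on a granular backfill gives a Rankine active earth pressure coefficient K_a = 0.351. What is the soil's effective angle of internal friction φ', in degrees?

K_a = tan²(45° − φ/2) ⇒ 45° − φ/2 = arctan(√0.351) = 30.64°.
φ = 2(45° − 30.64°) = 28.71°.

28.7°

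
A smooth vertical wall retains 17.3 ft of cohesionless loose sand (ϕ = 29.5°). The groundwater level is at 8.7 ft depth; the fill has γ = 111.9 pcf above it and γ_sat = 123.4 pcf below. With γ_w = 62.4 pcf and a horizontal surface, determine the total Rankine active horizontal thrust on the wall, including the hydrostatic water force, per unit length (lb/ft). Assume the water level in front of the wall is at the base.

7360 lb/ft

K_a = tan²(45° − φ/2) = 0.3401.
γ' = 123.4 − 62.4 = 61.00 pcf. Depth below WT = 8.6 ft.
σ'_h at WT = K_a γ d_w = 331.1 psf; at base = 331.1 + K_a γ' × 8.6 = 509.5 psf.
P₁ (0–8.7 ft) = ½×331.1×8.7 = 1440. P₂ (8.7–17.3 ft) = ½(331.1+509.5)×8.6 = 3615.
P_w = ½ γ_w h₂² = 0.5×62.4×8.6² = 2308. Total = 1440+3615+2308 = 7362 lb/ft.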